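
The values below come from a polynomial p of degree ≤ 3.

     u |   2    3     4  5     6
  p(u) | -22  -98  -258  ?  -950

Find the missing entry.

The 4 known points determine the degree-3 polynomial uniquely.
Write p(u) = au^3 + bu^2 + cu + d. Substituting each data point gives a linear system:
  8a + 4b + 2c + d = -22
  27a + 9b + 3c + d = -98
  64a + 16b + 4c + d = -258
  216a + 36b + 6c + d = -950
Solving the system yields a = -5, b = 3, c = 4, d = -2.
So p(u) = -5u³ + 3u² + 4u - 2.
Then p(5) = -532.

-532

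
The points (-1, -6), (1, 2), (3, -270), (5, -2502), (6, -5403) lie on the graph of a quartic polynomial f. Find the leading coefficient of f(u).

Write f(u) = au^4 + bu^3 + cu^2 + du + e. Substituting each data point gives a linear system:
  a - b + c - d + e = -6
  a + b + c + d + e = 2
  81a + 27b + 9c + 3d + e = -270
  625a + 125b + 25c + 5d + e = -2502
  1296a + 216b + 36c + 6d + e = -5403
Solving the system yields a = -5, b = 5, c = 0, d = -1, e = 3.
So f(u) = -5u^4 + 5u^3 - u + 3.
The leading coefficient is -5.

-5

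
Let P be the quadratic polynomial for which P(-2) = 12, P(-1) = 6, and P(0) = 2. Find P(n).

Write P(n) = an^2 + bn + c. Substituting each data point gives a linear system:
  4a - 2b + c = 12
  a - b + c = 6
  c = 2
Solving the system yields a = 1, b = -3, c = 2.
So P(n) = n² - 3n + 2.
Check: P(0) = 2. ✓

P(n) = n^2 - 3n + 2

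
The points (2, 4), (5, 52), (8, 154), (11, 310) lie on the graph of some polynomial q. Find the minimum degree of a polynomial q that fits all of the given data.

Forward differences of the values at n = 2, 5, 8, 11:
  q  : 4  52  154  310
  Δ  : 48  102  156
  Δ^2: 54  54
  Δ^3: 0
The second differences are constant (54) and nonzero, while all higher differences vanish, so the minimal degree is 2.

2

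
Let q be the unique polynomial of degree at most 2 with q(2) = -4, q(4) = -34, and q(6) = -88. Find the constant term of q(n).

2

Write q(n) = an^2 + bn + c. Substituting each data point gives a linear system:
  4a + 2b + c = -4
  16a + 4b + c = -34
  36a + 6b + c = -88
Solving the system yields a = -3, b = 3, c = 2.
So q(n) = -3n^2 + 3n + 2.
The constant term is 2.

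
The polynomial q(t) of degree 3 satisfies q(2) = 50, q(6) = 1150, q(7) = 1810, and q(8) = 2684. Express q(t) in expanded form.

Using the Lagrange interpolation formula with nodes 2, 6, 7, 8:
  L_0(t) = (t - 6)(t - 7)(t - 8) / -120
  L_1(t) = (t - 2)(t - 7)(t - 8) / 8
  L_2(t) = (t - 2)(t - 6)(t - 8) / -5
  L_3(t) = (t - 2)(t - 6)(t - 7) / 12
Then q(t) = 50·L_0(t) + 1150·L_1(t) + 1810·L_2(t) + 2684·L_3(t).
Expanding and collecting terms gives q(t) = 5t^3 + 2t^2 - t + 4.
Check: q(8) = 2684. ✓

q(t) = 5t^3 + 2t^2 - t + 4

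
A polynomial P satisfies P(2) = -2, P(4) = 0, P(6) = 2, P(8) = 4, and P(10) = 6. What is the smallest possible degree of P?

Forward differences of the values at s = 2, 4, 6, 8, 10:
  P  : -2  0  2  4  6
  Δ  : 2  2  2  2
  Δ^2: 0  0  0
  Δ^3: 0  0
  Δ^4: 0
The first differences are constant (2) and nonzero, while all higher differences vanish, so the minimal degree is 1.

1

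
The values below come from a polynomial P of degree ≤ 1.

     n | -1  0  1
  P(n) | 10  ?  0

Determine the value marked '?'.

On equispaced nodes a degree-1 polynomial has vanishing second forward difference, so
  P(-1) - 2·P(0) + P(1) = 0.
Substituting the known values and solving for P(0):
  -2·P(0) = -10
  P(0) = 5.

5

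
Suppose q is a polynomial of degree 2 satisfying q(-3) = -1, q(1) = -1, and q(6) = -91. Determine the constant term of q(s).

5

Write q(s) = as^2 + bs + c. Substituting each data point gives a linear system:
  9a - 3b + c = -1
  a + b + c = -1
  36a + 6b + c = -91
Solving the system yields a = -2, b = -4, c = 5.
So q(s) = -2s² - 4s + 5.
The constant term is 5.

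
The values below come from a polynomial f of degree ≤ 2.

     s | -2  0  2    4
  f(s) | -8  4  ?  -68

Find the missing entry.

-16

The 3 known points determine the degree-2 polynomial uniquely.
Write f(s) = as^2 + bs + c. Substituting each data point gives a linear system:
  4a - 2b + c = -8
  c = 4
  16a + 4b + c = -68
Solving the system yields a = -4, b = -2, c = 4.
So f(s) = -4s² - 2s + 4.
Then f(2) = -16.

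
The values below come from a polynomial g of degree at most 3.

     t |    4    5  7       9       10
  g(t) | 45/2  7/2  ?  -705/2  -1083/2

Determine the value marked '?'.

-213/2

The 4 known points determine the degree-3 polynomial uniquely.
Write g(t) = at^3 + bt^2 + ct + d. Substituting each data point gives a linear system:
  64a + 16b + 4c + d = 45/2
  125a + 25b + 5c + d = 7/2
  729a + 81b + 9c + d = -705/2
  1000a + 100b + 10c + d = -1083/2
Solving the system yields a = -1, b = 4, c = 6, d = -3/2.
So g(t) = -t^3 + 4t^2 + 6t - 3/2.
Then g(7) = -213/2.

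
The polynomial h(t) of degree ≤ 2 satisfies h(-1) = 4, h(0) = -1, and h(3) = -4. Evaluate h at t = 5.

Using the Lagrange interpolation formula with nodes -1, 0, 3:
  L_0(t) = t(t - 3) / 4
  L_1(t) = (t + 1)(t - 3) / -3
  L_2(t) = (t + 1)t / 12
Then h(t) = 4·L_0(t) - 1·L_1(t) - 4·L_2(t).
Expanding and collecting terms gives h(t) = t^2 - 4t - 1.
Evaluating at t = 5: h(5) = 4.

4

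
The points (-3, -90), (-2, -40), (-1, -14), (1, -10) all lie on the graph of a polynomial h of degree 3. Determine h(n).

Write h(n) = an^3 + bn^2 + cn + d. Substituting each data point gives a linear system:
  -27a + 9b - 3c + d = -90
  -8a + 4b - 2c + d = -40
  -a + b - c + d = -14
  a + b + c + d = -10
Solving the system yields a = 1, b = -6, c = 1, d = -6.
So h(n) = n^3 - 6n^2 + n - 6.
Check: h(-2) = -40. ✓

h(n) = n^3 - 6n^2 + n - 6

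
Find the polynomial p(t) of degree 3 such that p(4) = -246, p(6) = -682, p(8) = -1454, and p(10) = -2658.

p(t) = -2t^3 - 6t^2 - 6t + 2

Write p(t) = at^3 + bt^2 + ct + d. Substituting each data point gives a linear system:
  64a + 16b + 4c + d = -246
  216a + 36b + 6c + d = -682
  512a + 64b + 8c + d = -1454
  1000a + 100b + 10c + d = -2658
Solving the system yields a = -2, b = -6, c = -6, d = 2.
So p(t) = -2t^3 - 6t^2 - 6t + 2.
Check: p(10) = -2658. ✓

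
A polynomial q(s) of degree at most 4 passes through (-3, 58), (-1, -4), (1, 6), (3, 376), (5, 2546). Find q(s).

q(s) = 3s^4 + 6s^3 - 3s^2 - s + 1

Write q(s) = as^4 + bs^3 + cs^2 + ds + e. Substituting each data point gives a linear system:
  81a - 27b + 9c - 3d + e = 58
  a - b + c - d + e = -4
  a + b + c + d + e = 6
  81a + 27b + 9c + 3d + e = 376
  625a + 125b + 25c + 5d + e = 2546
Solving the system yields a = 3, b = 6, c = -3, d = -1, e = 1.
So q(s) = 3s⁴ + 6s³ - 3s² - s + 1.
Check: q(1) = 6. ✓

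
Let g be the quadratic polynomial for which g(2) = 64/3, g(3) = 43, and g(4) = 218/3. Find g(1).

23/3

Forward differences of the values at u = 2, 3, 4:
  g  : 64/3  43  218/3
  Δ  : 65/3  89/3
  Δ^2: 8
The second differences are constant, confirming degree 2.
Interpolating (Newton forward form) and evaluating at u = 1 gives g(1) = 23/3.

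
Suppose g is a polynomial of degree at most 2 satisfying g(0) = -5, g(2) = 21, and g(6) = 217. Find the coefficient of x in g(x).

1

Write g(x) = ax^2 + bx + c. Substituting each data point gives a linear system:
  c = -5
  4a + 2b + c = 21
  36a + 6b + c = 217
Solving the system yields a = 6, b = 1, c = -5.
So g(x) = 6x^2 + x - 5.
The coefficient of x is 1.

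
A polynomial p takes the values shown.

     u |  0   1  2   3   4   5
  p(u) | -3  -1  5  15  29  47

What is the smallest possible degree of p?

2

Forward differences of the values at u = 0, 1, 2, 3, 4, 5:
  p  : -3  -1  5  15  29  47
  Δ  : 2  6  10  14  18
  Δ^2: 4  4  4  4
  Δ^3: 0  0  0
  Δ^4: 0  0
  Δ^5: 0
The second differences are constant (4) and nonzero, while all higher differences vanish, so the minimal degree is 2.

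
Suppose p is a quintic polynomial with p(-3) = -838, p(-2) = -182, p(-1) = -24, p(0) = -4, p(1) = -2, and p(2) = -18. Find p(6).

2258

Forward differences of the values at n = -3, -2, -1, 0, 1, 2:
  p  : -838  -182  -24  -4  -2  -18
  Δ  : 656  158  20  2  -16
  Δ^2: -498  -138  -18  -18
  Δ^3: 360  120  0
  Δ^4: -240  -120
  Δ^5: 120
The fifth differences are constant, confirming degree 5.
Interpolating (Newton forward form) and evaluating at n = 6 gives p(6) = 2258.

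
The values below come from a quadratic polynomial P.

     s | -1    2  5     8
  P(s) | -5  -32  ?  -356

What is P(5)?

-149

On equispaced nodes a degree-2 polynomial has vanishing third forward difference, so
  - P(-1) + 3·P(2) - 3·P(5) + P(8) = 0.
Substituting the known values and solving for P(5):
  -3·P(5) = 447
  P(5) = -149.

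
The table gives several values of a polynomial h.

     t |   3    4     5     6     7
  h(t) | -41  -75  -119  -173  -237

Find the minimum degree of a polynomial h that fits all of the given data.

2

Forward differences of the values at t = 3, 4, 5, 6, 7:
  h  : -41  -75  -119  -173  -237
  Δ  : -34  -44  -54  -64
  Δ^2: -10  -10  -10
  Δ^3: 0  0
  Δ^4: 0
The second differences are constant (-10) and nonzero, while all higher differences vanish, so the minimal degree is 2.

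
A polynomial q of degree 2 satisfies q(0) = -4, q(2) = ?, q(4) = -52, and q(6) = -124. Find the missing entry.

-12

On equispaced nodes a degree-2 polynomial has vanishing third forward difference, so
  - q(0) + 3·q(2) - 3·q(4) + q(6) = 0.
Substituting the known values and solving for q(2):
  3·q(2) = -36
  q(2) = -12.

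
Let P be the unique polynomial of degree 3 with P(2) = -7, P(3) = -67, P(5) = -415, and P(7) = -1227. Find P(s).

Using the Lagrange interpolation formula with nodes 2, 3, 5, 7:
  L_0(s) = (s - 3)(s - 5)(s - 7) / -15
  L_1(s) = (s - 2)(s - 5)(s - 7) / 8
  L_2(s) = (s - 2)(s - 3)(s - 7) / -12
  L_3(s) = (s - 2)(s - 3)(s - 5) / 40
Then P(s) = -7·L_0(s) - 67·L_1(s) - 415·L_2(s) - 1227·L_3(s).
Expanding and collecting terms gives P(s) = -4s³ + 2s² + 6s + 5.
Check: P(3) = -67. ✓

P(s) = -4s^3 + 2s^2 + 6s + 5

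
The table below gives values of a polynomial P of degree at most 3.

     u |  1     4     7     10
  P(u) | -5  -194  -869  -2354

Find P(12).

-3954

Forward differences of the values at u = 1, 4, 7, 10:
  P  : -5  -194  -869  -2354
  Δ  : -189  -675  -1485
  Δ^2: -486  -810
  Δ^3: -324
The third differences are constant, confirming degree 3.
Interpolating (Newton forward form) and evaluating at u = 12 gives P(12) = -3954.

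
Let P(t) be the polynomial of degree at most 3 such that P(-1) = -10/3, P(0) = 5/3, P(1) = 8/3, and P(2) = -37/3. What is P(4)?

-415/3

Write P(t) = at^3 + bt^2 + ct + d. Substituting each data point gives a linear system:
  -a + b - c + d = -10/3
  d = 5/3
  a + b + c + d = 8/3
  8a + 4b + 2c + d = -37/3
Solving the system yields a = -2, b = -2, c = 5, d = 5/3.
So P(t) = -2t^3 - 2t^2 + 5t + 5/3.
Then P(4) = -415/3.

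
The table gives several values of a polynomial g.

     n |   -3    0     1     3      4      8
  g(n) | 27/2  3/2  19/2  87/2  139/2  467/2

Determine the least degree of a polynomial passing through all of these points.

2

Divided differences on the nodes -3, 0, 1, 3, 4, 8:
  order 0: 27/2  3/2  19/2  87/2  139/2  467/2
  order 1: -4  8  17  26  41
  order 2: 3  3  3  3
  order 3: 0  0  0
  order 4: 0  0
  order 5: 0
The order-2 divided differences are all 3 (nonzero) and every higher order vanishes, so the data lies on a polynomial of degree exactly 2.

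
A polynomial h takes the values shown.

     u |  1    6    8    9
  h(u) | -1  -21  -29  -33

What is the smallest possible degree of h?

1

Divided differences on the nodes 1, 6, 8, 9:
  order 0: -1  -21  -29  -33
  order 1: -4  -4  -4
  order 2: 0  0
  order 3: 0
The order-1 divided differences are all -4 (nonzero) and every higher order vanishes, so the data lies on a polynomial of degree exactly 1.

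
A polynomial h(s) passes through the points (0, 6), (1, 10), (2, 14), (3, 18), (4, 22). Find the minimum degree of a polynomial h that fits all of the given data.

1

Forward differences of the values at s = 0, 1, 2, 3, 4:
  h  : 6  10  14  18  22
  Δ  : 4  4  4  4
  Δ^2: 0  0  0
  Δ^3: 0  0
  Δ^4: 0
The first differences are constant (4) and nonzero, while all higher differences vanish, so the minimal degree is 1.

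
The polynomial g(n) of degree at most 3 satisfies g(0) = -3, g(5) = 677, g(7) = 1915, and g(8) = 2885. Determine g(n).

Write g(n) = an^3 + bn^2 + cn + d. Substituting each data point gives a linear system:
  d = -3
  125a + 25b + 5c + d = 677
  343a + 49b + 7c + d = 1915
  512a + 64b + 8c + d = 2885
Solving the system yields a = 6, b = -3, c = 1, d = -3.
So g(n) = 6n^3 - 3n^2 + n - 3.
Check: g(8) = 2885. ✓

g(n) = 6n^3 - 3n^2 + n - 3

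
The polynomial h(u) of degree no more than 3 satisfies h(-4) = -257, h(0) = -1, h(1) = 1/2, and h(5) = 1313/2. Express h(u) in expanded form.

h(u) = 5u^3 + (5/2)u^2 - 6u - 1

Using the Lagrange interpolation formula with nodes -4, 0, 1, 5:
  L_0(u) = u(u - 1)(u - 5) / -180
  L_1(u) = (u + 4)(u - 1)(u - 5) / 20
  L_2(u) = (u + 4)u(u - 5) / -20
  L_3(u) = (u + 4)u(u - 1) / 180
Then h(u) = -257·L_0(u) - 1·L_1(u) + 1/2·L_2(u) + 1313/2·L_3(u).
Expanding and collecting terms gives h(u) = 5u^3 + (5/2)u^2 - 6u - 1.
Check: h(0) = -1. ✓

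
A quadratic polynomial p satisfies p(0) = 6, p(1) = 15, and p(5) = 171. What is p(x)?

p(x) = 6x^2 + 3x + 6

Write p(x) = ax^2 + bx + c. Substituting each data point gives a linear system:
  c = 6
  a + b + c = 15
  25a + 5b + c = 171
Solving the system yields a = 6, b = 3, c = 6.
So p(x) = 6x^2 + 3x + 6.
Check: p(0) = 6. ✓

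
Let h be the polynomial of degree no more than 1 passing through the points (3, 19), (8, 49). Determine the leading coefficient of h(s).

Write h(s) = as + b. Substituting each data point gives a linear system:
  3a + b = 19
  8a + b = 49
Solving the system yields a = 6, b = 1.
So h(s) = 6s + 1.
The leading coefficient is 6.

6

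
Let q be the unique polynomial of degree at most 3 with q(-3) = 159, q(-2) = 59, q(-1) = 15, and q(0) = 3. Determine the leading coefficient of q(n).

Write q(n) = an^3 + bn^2 + cn + d. Substituting each data point gives a linear system:
  -27a + 9b - 3c + d = 159
  -8a + 4b - 2c + d = 59
  -a + b - c + d = 15
  d = 3
Solving the system yields a = -4, b = 4, c = -4, d = 3.
So q(n) = -4n^3 + 4n^2 - 4n + 3.
The leading coefficient is -4.

-4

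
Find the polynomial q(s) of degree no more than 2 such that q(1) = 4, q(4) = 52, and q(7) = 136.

q(s) = 2s^2 + 6s - 4

Write q(s) = as^2 + bs + c. Substituting each data point gives a linear system:
  a + b + c = 4
  16a + 4b + c = 52
  49a + 7b + c = 136
Solving the system yields a = 2, b = 6, c = -4.
So q(s) = 2s^2 + 6s - 4.
Check: q(1) = 4. ✓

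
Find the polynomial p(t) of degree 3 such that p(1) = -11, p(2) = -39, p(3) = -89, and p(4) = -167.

p(t) = -t^3 - 5t^2 - 6t + 1

Write p(t) = at^3 + bt^2 + ct + d. Substituting each data point gives a linear system:
  a + b + c + d = -11
  8a + 4b + 2c + d = -39
  27a + 9b + 3c + d = -89
  64a + 16b + 4c + d = -167
Solving the system yields a = -1, b = -5, c = -6, d = 1.
So p(t) = -t³ - 5t² - 6t + 1.
Check: p(3) = -89. ✓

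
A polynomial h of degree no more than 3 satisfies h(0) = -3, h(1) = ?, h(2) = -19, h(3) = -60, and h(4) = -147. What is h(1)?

On equispaced nodes a degree-3 polynomial has vanishing fourth forward difference, so
  h(0) - 4·h(1) + 6·h(2) - 4·h(3) + h(4) = 0.
Substituting the known values and solving for h(1):
  -4·h(1) = 24
  h(1) = -6.

-6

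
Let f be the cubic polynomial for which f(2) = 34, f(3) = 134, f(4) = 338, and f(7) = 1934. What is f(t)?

f(t) = 6t^3 - 2t^2 - 4t + 2

Write f(t) = at^3 + bt^2 + ct + d. Substituting each data point gives a linear system:
  8a + 4b + 2c + d = 34
  27a + 9b + 3c + d = 134
  64a + 16b + 4c + d = 338
  343a + 49b + 7c + d = 1934
Solving the system yields a = 6, b = -2, c = -4, d = 2.
So f(t) = 6t^3 - 2t^2 - 4t + 2.
Check: f(7) = 1934. ✓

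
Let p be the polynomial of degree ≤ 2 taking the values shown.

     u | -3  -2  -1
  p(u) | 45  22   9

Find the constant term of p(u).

6

Write p(u) = au^2 + bu + c. Substituting each data point gives a linear system:
  9a - 3b + c = 45
  4a - 2b + c = 22
  a - b + c = 9
Solving the system yields a = 5, b = 2, c = 6.
So p(u) = 5u^2 + 2u + 6.
The constant term is 6.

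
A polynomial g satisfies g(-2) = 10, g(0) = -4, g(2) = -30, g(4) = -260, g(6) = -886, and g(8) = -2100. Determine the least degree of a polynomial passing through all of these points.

Forward differences of the values at s = -2, 0, 2, 4, 6, 8:
  g  : 10  -4  -30  -260  -886  -2100
  Δ  : -14  -26  -230  -626  -1214
  Δ^2: -12  -204  -396  -588
  Δ^3: -192  -192  -192
  Δ^4: 0  0
  Δ^5: 0
The third differences are constant (-192) and nonzero, while all higher differences vanish, so the minimal degree is 3.

3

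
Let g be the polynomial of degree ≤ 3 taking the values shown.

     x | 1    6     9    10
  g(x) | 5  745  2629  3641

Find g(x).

Write g(x) = ax^3 + bx^2 + cx + d. Substituting each data point gives a linear system:
  a + b + c + d = 5
  216a + 36b + 6c + d = 745
  729a + 81b + 9c + d = 2629
  1000a + 100b + 10c + d = 3641
Solving the system yields a = 4, b = -4, c = 4, d = 1.
So g(x) = 4x³ - 4x² + 4x + 1.
Check: g(1) = 5. ✓

g(x) = 4x^3 - 4x^2 + 4x + 1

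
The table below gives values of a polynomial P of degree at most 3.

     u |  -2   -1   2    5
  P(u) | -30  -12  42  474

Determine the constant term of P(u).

-6

Write P(u) = au^3 + bu^2 + cu + d. Substituting each data point gives a linear system:
  -8a + 4b - 2c + d = -30
  -a + b - c + d = -12
  8a + 4b + 2c + d = 42
  125a + 25b + 5c + d = 474
Solving the system yields a = 3, b = 3, c = 6, d = -6.
So P(u) = 3u^3 + 3u^2 + 6u - 6.
The constant term is -6.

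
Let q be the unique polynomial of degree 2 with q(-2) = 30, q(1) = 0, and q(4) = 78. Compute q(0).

-2

Using the Lagrange interpolation formula with nodes -2, 1, 4:
  L_0(t) = (t - 1)(t - 4) / 18
  L_1(t) = (t + 2)(t - 4) / -9
  L_2(t) = (t + 2)(t - 1) / 18
Then q(t) = 30·L_0(t) + 0·L_1(t) + 78·L_2(t).
Expanding and collecting terms gives q(t) = 6t² - 4t - 2.
Evaluating at t = 0: q(0) = -2.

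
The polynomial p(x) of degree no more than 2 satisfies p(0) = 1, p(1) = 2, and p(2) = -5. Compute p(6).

Write p(x) = ax^2 + bx + c. Substituting each data point gives a linear system:
  c = 1
  a + b + c = 2
  4a + 2b + c = -5
Solving the system yields a = -4, b = 5, c = 1.
So p(x) = -4x^2 + 5x + 1.
Then p(6) = -113.

-113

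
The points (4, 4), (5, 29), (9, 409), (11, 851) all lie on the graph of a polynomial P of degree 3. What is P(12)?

Write P(s) = as^3 + bs^2 + cs + d. Substituting each data point gives a linear system:
  64a + 16b + 4c + d = 4
  125a + 25b + 5c + d = 29
  729a + 81b + 9c + d = 409
  1331a + 121b + 11c + d = 851
Solving the system yields a = 1, b = -4, c = 0, d = 4.
So P(s) = s³ - 4s² + 4.
Then P(12) = 1156.

1156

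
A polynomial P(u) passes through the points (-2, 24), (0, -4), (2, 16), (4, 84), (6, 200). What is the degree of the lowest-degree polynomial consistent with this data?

2

Forward differences of the values at u = -2, 0, 2, 4, 6:
  P  : 24  -4  16  84  200
  Δ  : -28  20  68  116
  Δ^2: 48  48  48
  Δ^3: 0  0
  Δ^4: 0
The second differences are constant (48) and nonzero, while all higher differences vanish, so the minimal degree is 2.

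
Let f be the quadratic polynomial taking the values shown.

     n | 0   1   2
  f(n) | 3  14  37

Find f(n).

Write f(n) = an^2 + bn + c. Substituting each data point gives a linear system:
  c = 3
  a + b + c = 14
  4a + 2b + c = 37
Solving the system yields a = 6, b = 5, c = 3.
So f(n) = 6n^2 + 5n + 3.
Check: f(1) = 14. ✓

f(n) = 6n^2 + 5n + 3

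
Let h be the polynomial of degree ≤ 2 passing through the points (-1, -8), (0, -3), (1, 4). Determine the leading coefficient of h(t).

1

Write h(t) = at^2 + bt + c. Substituting each data point gives a linear system:
  a - b + c = -8
  c = -3
  a + b + c = 4
Solving the system yields a = 1, b = 6, c = -3.
So h(t) = t² + 6t - 3.
The leading coefficient is 1.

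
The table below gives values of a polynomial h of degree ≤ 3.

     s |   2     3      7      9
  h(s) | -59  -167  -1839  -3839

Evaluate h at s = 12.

-8969

Write h(s) = as^3 + bs^2 + cs + d. Substituting each data point gives a linear system:
  8a + 4b + 2c + d = -59
  27a + 9b + 3c + d = -167
  343a + 49b + 7c + d = -1839
  729a + 81b + 9c + d = -3839
Solving the system yields a = -5, b = -2, c = -3, d = -5.
So h(s) = -5s^3 - 2s^2 - 3s - 5.
Then h(12) = -8969.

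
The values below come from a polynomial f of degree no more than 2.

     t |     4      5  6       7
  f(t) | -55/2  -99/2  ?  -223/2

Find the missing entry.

-155/2

The 3 known points determine the degree-2 polynomial uniquely.
Write f(t) = at^2 + bt + c. Substituting each data point gives a linear system:
  16a + 4b + c = -55/2
  25a + 5b + c = -99/2
  49a + 7b + c = -223/2
Solving the system yields a = -3, b = 5, c = 1/2.
So f(t) = -3t^2 + 5t + 1/2.
Then f(6) = -155/2.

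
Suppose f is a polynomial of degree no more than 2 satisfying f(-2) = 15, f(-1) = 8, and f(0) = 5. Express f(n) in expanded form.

Using the Lagrange interpolation formula with nodes -2, -1, 0:
  L_0(n) = (n + 1)n / 2
  L_1(n) = (n + 2)n / -1
  L_2(n) = (n + 2)(n + 1) / 2
Then f(n) = 15·L_0(n) + 8·L_1(n) + 5·L_2(n).
Expanding and collecting terms gives f(n) = 2n^2 - n + 5.
Check: f(0) = 5. ✓

f(n) = 2n^2 - n + 5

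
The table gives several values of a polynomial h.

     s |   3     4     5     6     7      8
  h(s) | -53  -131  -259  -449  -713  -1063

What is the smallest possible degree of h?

3

Forward differences of the values at s = 3, 4, 5, 6, 7, 8:
  h  : -53  -131  -259  -449  -713  -1063
  Δ  : -78  -128  -190  -264  -350
  Δ^2: -50  -62  -74  -86
  Δ^3: -12  -12  -12
  Δ^4: 0  0
  Δ^5: 0
The third differences are constant (-12) and nonzero, while all higher differences vanish, so the minimal degree is 3.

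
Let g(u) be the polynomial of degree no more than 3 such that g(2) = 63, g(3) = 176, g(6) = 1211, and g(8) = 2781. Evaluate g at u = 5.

720

Using the Lagrange interpolation formula with nodes 2, 3, 6, 8:
  L_0(u) = (u - 3)(u - 6)(u - 8) / -24
  L_1(u) = (u - 2)(u - 6)(u - 8) / 15
  L_2(u) = (u - 2)(u - 3)(u - 8) / -24
  L_3(u) = (u - 2)(u - 3)(u - 6) / 60
Then g(u) = 63·L_0(u) + 176·L_1(u) + 1211·L_2(u) + 2781·L_3(u).
Expanding and collecting terms gives g(u) = 5u³ + 3u² + 3u + 5.
Evaluating at u = 5: g(5) = 720.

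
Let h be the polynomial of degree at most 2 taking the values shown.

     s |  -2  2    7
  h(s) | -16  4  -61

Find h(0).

2

Using the Lagrange interpolation formula with nodes -2, 2, 7:
  L_0(s) = (s - 2)(s - 7) / 36
  L_1(s) = (s + 2)(s - 7) / -20
  L_2(s) = (s + 2)(s - 2) / 45
Then h(s) = -16·L_0(s) + 4·L_1(s) - 61·L_2(s).
Expanding and collecting terms gives h(s) = -2s^2 + 5s + 2.
Evaluating at s = 0: h(0) = 2.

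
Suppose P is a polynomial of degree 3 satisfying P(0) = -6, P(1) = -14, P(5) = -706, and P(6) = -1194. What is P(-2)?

22

Using the Lagrange interpolation formula with nodes 0, 1, 5, 6:
  L_0(t) = (t - 1)(t - 5)(t - 6) / -30
  L_1(t) = t(t - 5)(t - 6) / 20
  L_2(t) = t(t - 1)(t - 6) / -20
  L_3(t) = t(t - 1)(t - 5) / 30
Then P(t) = -6·L_0(t) - 14·L_1(t) - 706·L_2(t) - 1194·L_3(t).
Expanding and collecting terms gives P(t) = -5t³ - 3t² - 6.
Evaluating at t = -2: P(-2) = 22.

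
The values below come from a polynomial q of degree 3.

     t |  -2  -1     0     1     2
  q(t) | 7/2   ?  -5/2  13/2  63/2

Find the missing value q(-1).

On equispaced nodes a degree-3 polynomial has vanishing fourth forward difference, so
  q(-2) - 4·q(-1) + 6·q(0) - 4·q(1) + q(2) = 0.
Substituting the known values and solving for q(-1):
  -4·q(-1) = 6
  q(-1) = -3/2.

-3/2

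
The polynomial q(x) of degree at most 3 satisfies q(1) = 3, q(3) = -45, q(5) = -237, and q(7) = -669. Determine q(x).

Using the Lagrange interpolation formula with nodes 1, 3, 5, 7:
  L_0(x) = (x - 3)(x - 5)(x - 7) / -48
  L_1(x) = (x - 1)(x - 5)(x - 7) / 16
  L_2(x) = (x - 1)(x - 3)(x - 7) / -16
  L_3(x) = (x - 1)(x - 3)(x - 5) / 48
Then q(x) = 3·L_0(x) - 45·L_1(x) - 237·L_2(x) - 669·L_3(x).
Expanding and collecting terms gives q(x) = -2x³ + 2x + 3.
Check: q(1) = 3. ✓

q(x) = -2x^3 + 2x + 3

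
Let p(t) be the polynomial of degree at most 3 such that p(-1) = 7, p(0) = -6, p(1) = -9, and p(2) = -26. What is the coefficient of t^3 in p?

-4

Write p(t) = at^3 + bt^2 + ct + d. Substituting each data point gives a linear system:
  -a + b - c + d = 7
  d = -6
  a + b + c + d = -9
  8a + 4b + 2c + d = -26
Solving the system yields a = -4, b = 5, c = -4, d = -6.
So p(t) = -4t³ + 5t² - 4t - 6.
The leading coefficient is -4.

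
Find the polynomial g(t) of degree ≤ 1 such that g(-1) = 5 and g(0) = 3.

Using the Lagrange interpolation formula with nodes -1, 0:
  L_0(t) = t / -1
  L_1(t) = (t + 1) / 1
Then g(t) = 5·L_0(t) + 3·L_1(t).
Expanding and collecting terms gives g(t) = -2t + 3.
Check: g(-1) = 5. ✓

g(t) = -2t + 3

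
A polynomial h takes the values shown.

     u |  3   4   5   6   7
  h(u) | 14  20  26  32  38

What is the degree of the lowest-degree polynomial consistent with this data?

Forward differences of the values at u = 3, 4, 5, 6, 7:
  h  : 14  20  26  32  38
  Δ  : 6  6  6  6
  Δ^2: 0  0  0
  Δ^3: 0  0
  Δ^4: 0
The first differences are constant (6) and nonzero, while all higher differences vanish, so the minimal degree is 1.

1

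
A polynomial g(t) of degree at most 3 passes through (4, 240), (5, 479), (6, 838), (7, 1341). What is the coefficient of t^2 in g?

0

Write g(t) = at^3 + bt^2 + ct + d. Substituting each data point gives a linear system:
  64a + 16b + 4c + d = 240
  125a + 25b + 5c + d = 479
  216a + 36b + 6c + d = 838
  343a + 49b + 7c + d = 1341
Solving the system yields a = 4, b = 0, c = -5, d = 4.
So g(t) = 4t^3 - 5t + 4.
The coefficient of t^2 is 0.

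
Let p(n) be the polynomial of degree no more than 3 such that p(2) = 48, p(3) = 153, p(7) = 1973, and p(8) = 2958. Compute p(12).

Using the Lagrange interpolation formula with nodes 2, 3, 7, 8:
  L_0(n) = (n - 3)(n - 7)(n - 8) / -30
  L_1(n) = (n - 2)(n - 7)(n - 8) / 20
  L_2(n) = (n - 2)(n - 3)(n - 8) / -20
  L_3(n) = (n - 2)(n - 3)(n - 7) / 30
Then p(n) = 48·L_0(n) + 153·L_1(n) + 1973·L_2(n) + 2958·L_3(n).
Expanding and collecting terms gives p(n) = 6n³ - 2n² + n + 6.
Evaluating at n = 12: p(12) = 10098.

10098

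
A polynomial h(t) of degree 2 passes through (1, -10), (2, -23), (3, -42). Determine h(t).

Write h(t) = at^2 + bt + c. Substituting each data point gives a linear system:
  a + b + c = -10
  4a + 2b + c = -23
  9a + 3b + c = -42
Solving the system yields a = -3, b = -4, c = -3.
So h(t) = -3t² - 4t - 3.
Check: h(1) = -10. ✓

h(t) = -3t^2 - 4t - 3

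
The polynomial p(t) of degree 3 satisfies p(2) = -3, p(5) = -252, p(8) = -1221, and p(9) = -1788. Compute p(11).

-3396

Using the Lagrange interpolation formula with nodes 2, 5, 8, 9:
  L_0(t) = (t - 5)(t - 8)(t - 9) / -126
  L_1(t) = (t - 2)(t - 8)(t - 9) / 36
  L_2(t) = (t - 2)(t - 5)(t - 9) / -18
  L_3(t) = (t - 2)(t - 5)(t - 8) / 28
Then p(t) = -3·L_0(t) - 252·L_1(t) - 1221·L_2(t) - 1788·L_3(t).
Expanding and collecting terms gives p(t) = -3t^3 + 5t^2 - t + 3.
Evaluating at t = 11: p(11) = -3396.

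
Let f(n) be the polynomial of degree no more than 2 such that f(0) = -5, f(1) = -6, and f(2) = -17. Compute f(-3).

Write f(n) = an^2 + bn + c. Substituting each data point gives a linear system:
  c = -5
  a + b + c = -6
  4a + 2b + c = -17
Solving the system yields a = -5, b = 4, c = -5.
So f(n) = -5n² + 4n - 5.
Then f(-3) = -62.

-62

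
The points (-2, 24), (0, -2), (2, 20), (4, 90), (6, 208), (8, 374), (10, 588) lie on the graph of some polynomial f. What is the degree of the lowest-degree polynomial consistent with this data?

2

Forward differences of the values at n = -2, 0, 2, 4, 6, 8, 10:
  f  : 24  -2  20  90  208  374  588
  Δ  : -26  22  70  118  166  214
  Δ^2: 48  48  48  48  48
  Δ^3: 0  0  0  0
  Δ^4: 0  0  0
  Δ^5: 0  0
  Δ^6: 0
The second differences are constant (48) and nonzero, while all higher differences vanish, so the minimal degree is 2.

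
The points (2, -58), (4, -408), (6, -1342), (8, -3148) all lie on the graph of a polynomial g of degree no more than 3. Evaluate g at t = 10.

-6114

Forward differences of the values at t = 2, 4, 6, 8:
  g  : -58  -408  -1342  -3148
  Δ  : -350  -934  -1806
  Δ^2: -584  -872
  Δ^3: -288
The third differences are constant, confirming degree 3.
Interpolating (Newton forward form) and evaluating at t = 10 gives g(10) = -6114.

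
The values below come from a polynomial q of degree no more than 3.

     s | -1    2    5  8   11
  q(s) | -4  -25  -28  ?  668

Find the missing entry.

149

The 4 known points determine the degree-3 polynomial uniquely.
Write q(s) = as^3 + bs^2 + cs + d. Substituting each data point gives a linear system:
  -a + b - c + d = -4
  8a + 4b + 2c + d = -25
  125a + 25b + 5c + d = -28
  1331a + 121b + 11c + d = 668
Solving the system yields a = 1, b = -5, c = -5, d = -3.
So q(s) = s^3 - 5s^2 - 5s - 3.
Then q(8) = 149.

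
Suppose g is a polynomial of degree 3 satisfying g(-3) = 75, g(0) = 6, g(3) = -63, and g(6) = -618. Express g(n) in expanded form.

g(n) = -3n^3 + 4n + 6

Using the Lagrange interpolation formula with nodes -3, 0, 3, 6:
  L_0(n) = n(n - 3)(n - 6) / -162
  L_1(n) = (n + 3)(n - 3)(n - 6) / 54
  L_2(n) = (n + 3)n(n - 6) / -54
  L_3(n) = (n + 3)n(n - 3) / 162
Then g(n) = 75·L_0(n) + 6·L_1(n) - 63·L_2(n) - 618·L_3(n).
Expanding and collecting terms gives g(n) = -3n^3 + 4n + 6.
Check: g(3) = -63. ✓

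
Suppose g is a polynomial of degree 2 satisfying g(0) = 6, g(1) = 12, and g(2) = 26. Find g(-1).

8

Using the Lagrange interpolation formula with nodes 0, 1, 2:
  L_0(n) = (n - 1)(n - 2) / 2
  L_1(n) = n(n - 2) / -1
  L_2(n) = n(n - 1) / 2
Then g(n) = 6·L_0(n) + 12·L_1(n) + 26·L_2(n).
Expanding and collecting terms gives g(n) = 4n^2 + 2n + 6.
Evaluating at n = -1: g(-1) = 8.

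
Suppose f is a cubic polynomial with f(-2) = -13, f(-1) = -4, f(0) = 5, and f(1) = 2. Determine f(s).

Write f(s) = as^3 + bs^2 + cs + d. Substituting each data point gives a linear system:
  -8a + 4b - 2c + d = -13
  -a + b - c + d = -4
  d = 5
  a + b + c + d = 2
Solving the system yields a = -2, b = -6, c = 5, d = 5.
So f(s) = -2s³ - 6s² + 5s + 5.
Check: f(1) = 2. ✓

f(s) = -2s^3 - 6s^2 + 5s + 5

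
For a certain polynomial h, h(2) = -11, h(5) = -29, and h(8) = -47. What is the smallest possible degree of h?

Forward differences of the values at t = 2, 5, 8:
  h  : -11  -29  -47
  Δ  : -18  -18
  Δ^2: 0
The first differences are constant (-18) and nonzero, while all higher differences vanish, so the minimal degree is 1.

1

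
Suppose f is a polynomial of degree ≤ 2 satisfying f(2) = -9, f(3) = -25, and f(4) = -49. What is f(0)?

-1

Write f(n) = an^2 + bn + c. Substituting each data point gives a linear system:
  4a + 2b + c = -9
  9a + 3b + c = -25
  16a + 4b + c = -49
Solving the system yields a = -4, b = 4, c = -1.
So f(n) = -4n² + 4n - 1.
Then f(0) = -1.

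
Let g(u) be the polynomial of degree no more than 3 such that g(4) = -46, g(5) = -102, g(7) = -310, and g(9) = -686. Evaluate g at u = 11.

Write g(u) = au^3 + bu^2 + cu + d. Substituting each data point gives a linear system:
  64a + 16b + 4c + d = -46
  125a + 25b + 5c + d = -102
  343a + 49b + 7c + d = -310
  729a + 81b + 9c + d = -686
Solving the system yields a = -1, b = 0, c = 5, d = -2.
So g(u) = -u^3 + 5u - 2.
Then g(11) = -1278.

-1278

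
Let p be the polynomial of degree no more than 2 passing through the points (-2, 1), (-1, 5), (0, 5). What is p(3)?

-19

Write p(s) = as^2 + bs + c. Substituting each data point gives a linear system:
  4a - 2b + c = 1
  a - b + c = 5
  c = 5
Solving the system yields a = -2, b = -2, c = 5.
So p(s) = -2s^2 - 2s + 5.
Then p(3) = -19.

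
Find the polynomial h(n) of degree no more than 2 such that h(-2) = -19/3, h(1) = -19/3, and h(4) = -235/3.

h(n) = -4n^2 - 4n + 5/3

Write h(n) = an^2 + bn + c. Substituting each data point gives a linear system:
  4a - 2b + c = -19/3
  a + b + c = -19/3
  16a + 4b + c = -235/3
Solving the system yields a = -4, b = -4, c = 5/3.
So h(n) = -4n² - 4n + 5/3.
Check: h(-2) = -19/3. ✓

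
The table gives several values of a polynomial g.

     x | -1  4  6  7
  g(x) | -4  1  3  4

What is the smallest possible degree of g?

1

Divided differences on the nodes -1, 4, 6, 7:
  order 0: -4  1  3  4
  order 1: 1  1  1
  order 2: 0  0
  order 3: 0
The order-1 divided differences are all 1 (nonzero) and every higher order vanishes, so the data lies on a polynomial of degree exactly 1.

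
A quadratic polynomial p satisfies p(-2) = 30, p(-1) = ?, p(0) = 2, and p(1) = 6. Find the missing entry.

10

On equispaced nodes a degree-2 polynomial has vanishing third forward difference, so
  - p(-2) + 3·p(-1) - 3·p(0) + p(1) = 0.
Substituting the known values and solving for p(-1):
  3·p(-1) = 30
  p(-1) = 10.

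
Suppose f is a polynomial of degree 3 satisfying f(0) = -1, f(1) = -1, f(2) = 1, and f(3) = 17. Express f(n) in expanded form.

Write f(n) = an^3 + bn^2 + cn + d. Substituting each data point gives a linear system:
  d = -1
  a + b + c + d = -1
  8a + 4b + 2c + d = 1
  27a + 9b + 3c + d = 17
Solving the system yields a = 2, b = -5, c = 3, d = -1.
So f(n) = 2n^3 - 5n^2 + 3n - 1.
Check: f(0) = -1. ✓

f(n) = 2n^3 - 5n^2 + 3n - 1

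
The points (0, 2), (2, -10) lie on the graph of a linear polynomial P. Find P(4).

Using the Lagrange interpolation formula with nodes 0, 2:
  L_0(n) = (n - 2) / -2
  L_1(n) = n / 2
Then P(n) = 2·L_0(n) - 10·L_1(n).
Expanding and collecting terms gives P(n) = -6n + 2.
Evaluating at n = 4: P(4) = -22.

-22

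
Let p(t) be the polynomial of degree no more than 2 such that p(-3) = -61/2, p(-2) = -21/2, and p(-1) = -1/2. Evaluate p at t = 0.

-1/2

Write p(t) = at^2 + bt + c. Substituting each data point gives a linear system:
  9a - 3b + c = -61/2
  4a - 2b + c = -21/2
  a - b + c = -1/2
Solving the system yields a = -5, b = -5, c = -1/2.
So p(t) = -5t^2 - 5t - 1/2.
Then p(0) = -1/2.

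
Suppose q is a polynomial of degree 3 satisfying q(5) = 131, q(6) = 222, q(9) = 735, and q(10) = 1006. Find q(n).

q(n) = n^3 + 6

Using the Lagrange interpolation formula with nodes 5, 6, 9, 10:
  L_0(n) = (n - 6)(n - 9)(n - 10) / -20
  L_1(n) = (n - 5)(n - 9)(n - 10) / 12
  L_2(n) = (n - 5)(n - 6)(n - 10) / -12
  L_3(n) = (n - 5)(n - 6)(n - 9) / 20
Then q(n) = 131·L_0(n) + 222·L_1(n) + 735·L_2(n) + 1006·L_3(n).
Expanding and collecting terms gives q(n) = n³ + 6.
Check: q(10) = 1006. ✓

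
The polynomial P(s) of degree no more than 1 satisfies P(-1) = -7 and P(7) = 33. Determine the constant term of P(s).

Write P(s) = as + b. Substituting each data point gives a linear system:
  -a + b = -7
  7a + b = 33
Solving the system yields a = 5, b = -2.
So P(s) = 5s - 2.
The constant term is -2.

-2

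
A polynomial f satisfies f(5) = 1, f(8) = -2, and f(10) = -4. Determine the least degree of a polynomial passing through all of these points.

Divided differences on the nodes 5, 8, 10:
  order 0: 1  -2  -4
  order 1: -1  -1
  order 2: 0
The order-1 divided differences are all -1 (nonzero) and every higher order vanishes, so the data lies on a polynomial of degree exactly 1.

1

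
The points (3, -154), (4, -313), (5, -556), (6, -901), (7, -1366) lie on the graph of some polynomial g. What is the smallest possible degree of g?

Forward differences of the values at s = 3, 4, 5, 6, 7:
  g  : -154  -313  -556  -901  -1366
  Δ  : -159  -243  -345  -465
  Δ^2: -84  -102  -120
  Δ^3: -18  -18
  Δ^4: 0
The third differences are constant (-18) and nonzero, while all higher differences vanish, so the minimal degree is 3.

3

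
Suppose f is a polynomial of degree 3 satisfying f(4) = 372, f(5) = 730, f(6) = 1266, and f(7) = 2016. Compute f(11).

7876

Forward differences of the values at n = 4, 5, 6, 7:
  f  : 372  730  1266  2016
  Δ  : 358  536  750
  Δ^2: 178  214
  Δ^3: 36
The third differences are constant, confirming degree 3.
Interpolating (Newton forward form) and evaluating at n = 11 gives f(11) = 7876.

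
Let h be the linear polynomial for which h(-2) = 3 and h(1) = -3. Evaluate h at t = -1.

Write h(t) = at + b. Substituting each data point gives a linear system:
  -2a + b = 3
  a + b = -3
Solving the system yields a = -2, b = -1.
So h(t) = -2t - 1.
Then h(-1) = 1.

1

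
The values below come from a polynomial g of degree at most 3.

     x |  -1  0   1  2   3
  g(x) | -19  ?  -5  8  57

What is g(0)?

-6

On equispaced nodes a degree-3 polynomial has vanishing fourth forward difference, so
  g(-1) - 4·g(0) + 6·g(1) - 4·g(2) + g(3) = 0.
Substituting the known values and solving for g(0):
  -4·g(0) = 24
  g(0) = -6.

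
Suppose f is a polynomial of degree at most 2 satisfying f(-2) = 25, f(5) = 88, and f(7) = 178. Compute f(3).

Using the Lagrange interpolation formula with nodes -2, 5, 7:
  L_0(x) = (x - 5)(x - 7) / 63
  L_1(x) = (x + 2)(x - 7) / -14
  L_2(x) = (x + 2)(x - 5) / 18
Then f(x) = 25·L_0(x) + 88·L_1(x) + 178·L_2(x).
Expanding and collecting terms gives f(x) = 4x^2 - 3x + 3.
Evaluating at x = 3: f(3) = 30.

30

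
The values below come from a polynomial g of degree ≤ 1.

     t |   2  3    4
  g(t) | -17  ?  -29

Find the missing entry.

-23

On equispaced nodes a degree-1 polynomial has vanishing second forward difference, so
  g(2) - 2·g(3) + g(4) = 0.
Substituting the known values and solving for g(3):
  -2·g(3) = 46
  g(3) = -23.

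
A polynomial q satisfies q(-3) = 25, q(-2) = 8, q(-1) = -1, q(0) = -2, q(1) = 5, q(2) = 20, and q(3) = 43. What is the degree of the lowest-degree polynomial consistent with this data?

2

Forward differences of the values at t = -3, -2, -1, 0, 1, 2, 3:
  q  : 25  8  -1  -2  5  20  43
  Δ  : -17  -9  -1  7  15  23
  Δ^2: 8  8  8  8  8
  Δ^3: 0  0  0  0
  Δ^4: 0  0  0
  Δ^5: 0  0
  Δ^6: 0
The second differences are constant (8) and nonzero, while all higher differences vanish, so the minimal degree is 2.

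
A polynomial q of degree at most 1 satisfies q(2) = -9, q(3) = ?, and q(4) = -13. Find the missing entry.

-11

The 2 known points determine the degree-1 polynomial uniquely.
Write q(u) = au + b. Substituting each data point gives a linear system:
  2a + b = -9
  4a + b = -13
Solving the system yields a = -2, b = -5.
So q(u) = -2u - 5.
Then q(3) = -11.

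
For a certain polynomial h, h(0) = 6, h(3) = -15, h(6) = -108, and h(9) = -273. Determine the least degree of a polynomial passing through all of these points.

Forward differences of the values at s = 0, 3, 6, 9:
  h  : 6  -15  -108  -273
  Δ  : -21  -93  -165
  Δ^2: -72  -72
  Δ^3: 0
The second differences are constant (-72) and nonzero, while all higher differences vanish, so the minimal degree is 2.

2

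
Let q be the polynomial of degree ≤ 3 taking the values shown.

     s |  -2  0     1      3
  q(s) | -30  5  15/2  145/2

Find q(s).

q(s) = 3s^3 - 2s^2 + (3/2)s + 5

Write q(s) = as^3 + bs^2 + cs + d. Substituting each data point gives a linear system:
  -8a + 4b - 2c + d = -30
  d = 5
  a + b + c + d = 15/2
  27a + 9b + 3c + d = 145/2
Solving the system yields a = 3, b = -2, c = 3/2, d = 5.
So q(s) = 3s³ - 2s² + (3/2)s + 5.
Check: q(0) = 5. ✓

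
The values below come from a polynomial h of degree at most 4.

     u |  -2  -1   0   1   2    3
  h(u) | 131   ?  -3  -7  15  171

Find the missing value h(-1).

The 5 known points determine the degree-4 polynomial uniquely.
Write h(u) = au^4 + bu^3 + cu^2 + du + e. Substituting each data point gives a linear system:
  16a - 8b + 4c - 2d + e = 131
  e = -3
  a + b + c + d + e = -7
  16a + 8b + 4c + 2d + e = 15
  81a + 27b + 9c + 3d + e = 171
Solving the system yields a = 4, b = -6, c = 3, d = -5, e = -3.
So h(u) = 4u^4 - 6u^3 + 3u^2 - 5u - 3.
Then h(-1) = 15.

15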